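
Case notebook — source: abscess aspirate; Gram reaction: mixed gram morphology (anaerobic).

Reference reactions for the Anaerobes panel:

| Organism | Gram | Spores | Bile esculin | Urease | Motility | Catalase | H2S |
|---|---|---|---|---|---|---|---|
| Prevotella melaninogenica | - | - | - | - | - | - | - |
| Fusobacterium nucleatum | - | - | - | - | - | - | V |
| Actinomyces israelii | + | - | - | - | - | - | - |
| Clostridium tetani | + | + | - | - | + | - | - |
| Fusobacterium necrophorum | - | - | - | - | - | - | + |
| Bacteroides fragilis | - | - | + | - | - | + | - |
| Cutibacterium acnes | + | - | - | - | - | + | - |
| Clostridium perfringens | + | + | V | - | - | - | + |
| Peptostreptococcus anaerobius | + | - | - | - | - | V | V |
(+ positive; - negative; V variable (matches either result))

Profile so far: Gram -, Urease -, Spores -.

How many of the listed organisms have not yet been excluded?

4

Spores -: excludes Clostridium tetani, Clostridium perfringens — 7 left.
Urease -: all 7 remaining candidates are consistent.
Gram -: excludes Actinomyces israelii, Cutibacterium acnes, Peptostreptococcus anaerobius — 4 left.
Still consistent: Bacteroides fragilis, Fusobacterium necrophorum, Fusobacterium nucleatum, Prevotella melaninogenica.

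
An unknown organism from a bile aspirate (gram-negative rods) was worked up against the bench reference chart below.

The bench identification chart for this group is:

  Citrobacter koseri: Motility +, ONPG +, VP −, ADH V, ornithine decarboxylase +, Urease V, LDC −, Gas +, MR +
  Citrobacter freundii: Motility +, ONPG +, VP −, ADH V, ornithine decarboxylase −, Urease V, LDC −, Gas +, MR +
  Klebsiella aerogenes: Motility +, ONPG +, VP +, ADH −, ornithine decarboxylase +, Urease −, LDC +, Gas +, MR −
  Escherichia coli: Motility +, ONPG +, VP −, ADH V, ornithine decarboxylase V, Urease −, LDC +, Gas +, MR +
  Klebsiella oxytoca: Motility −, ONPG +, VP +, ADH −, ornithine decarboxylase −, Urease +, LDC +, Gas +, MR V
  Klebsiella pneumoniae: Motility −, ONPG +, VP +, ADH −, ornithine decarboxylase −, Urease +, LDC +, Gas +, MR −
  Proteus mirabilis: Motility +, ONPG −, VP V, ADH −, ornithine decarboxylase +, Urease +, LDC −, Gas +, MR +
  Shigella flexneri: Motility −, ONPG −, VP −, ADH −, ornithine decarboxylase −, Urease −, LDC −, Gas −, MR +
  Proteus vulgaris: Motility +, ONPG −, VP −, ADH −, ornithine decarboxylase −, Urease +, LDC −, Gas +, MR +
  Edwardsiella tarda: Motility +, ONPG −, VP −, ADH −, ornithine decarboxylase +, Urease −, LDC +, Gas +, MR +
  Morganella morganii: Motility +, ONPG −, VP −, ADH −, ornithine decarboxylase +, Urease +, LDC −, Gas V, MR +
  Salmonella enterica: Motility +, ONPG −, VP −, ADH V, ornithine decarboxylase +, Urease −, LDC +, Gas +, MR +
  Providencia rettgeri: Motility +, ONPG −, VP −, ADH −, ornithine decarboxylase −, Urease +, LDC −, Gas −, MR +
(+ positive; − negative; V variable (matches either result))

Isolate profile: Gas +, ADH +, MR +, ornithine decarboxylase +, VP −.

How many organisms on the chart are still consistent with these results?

VP −: excludes Klebsiella aerogenes, Klebsiella oxytoca, Klebsiella pneumoniae — 10 left.
Gas +: excludes Shigella flexneri, Providencia rettgeri — 8 left.
MR +: all 8 remaining candidates are consistent.
ornithine decarboxylase +: excludes Citrobacter freundii, Proteus vulgaris — 6 left.
ADH +: excludes Proteus mirabilis, Edwardsiella tarda, Morganella morganii — 3 left.
Still consistent: Citrobacter koseri, Escherichia coli, Salmonella enterica.

3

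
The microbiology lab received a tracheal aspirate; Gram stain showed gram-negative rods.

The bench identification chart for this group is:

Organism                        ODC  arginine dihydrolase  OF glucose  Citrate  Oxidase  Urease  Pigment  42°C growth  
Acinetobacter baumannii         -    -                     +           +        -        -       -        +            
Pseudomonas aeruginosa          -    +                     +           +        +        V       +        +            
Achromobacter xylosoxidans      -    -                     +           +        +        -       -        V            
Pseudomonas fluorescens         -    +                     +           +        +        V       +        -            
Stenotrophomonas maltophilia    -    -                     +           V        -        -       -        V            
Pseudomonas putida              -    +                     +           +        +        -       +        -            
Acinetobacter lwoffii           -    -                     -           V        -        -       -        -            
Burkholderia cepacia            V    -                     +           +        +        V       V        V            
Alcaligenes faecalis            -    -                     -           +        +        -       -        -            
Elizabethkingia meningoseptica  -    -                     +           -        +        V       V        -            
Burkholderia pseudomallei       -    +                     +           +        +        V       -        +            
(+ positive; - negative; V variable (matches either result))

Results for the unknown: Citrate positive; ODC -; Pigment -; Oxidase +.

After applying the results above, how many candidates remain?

Oxidase +: excludes Acinetobacter baumannii, Stenotrophomonas maltophilia, Acinetobacter lwoffii — 8 left.
ODC -: all 8 remaining candidates are consistent.
Citrate +: excludes Elizabethkingia meningoseptica — 7 left.
Pigment -: excludes Pseudomonas aeruginosa, Pseudomonas fluorescens, Pseudomonas putida — 4 left.
Still consistent: Achromobacter xylosoxidans, Alcaligenes faecalis, Burkholderia cepacia, Burkholderia pseudomallei.

4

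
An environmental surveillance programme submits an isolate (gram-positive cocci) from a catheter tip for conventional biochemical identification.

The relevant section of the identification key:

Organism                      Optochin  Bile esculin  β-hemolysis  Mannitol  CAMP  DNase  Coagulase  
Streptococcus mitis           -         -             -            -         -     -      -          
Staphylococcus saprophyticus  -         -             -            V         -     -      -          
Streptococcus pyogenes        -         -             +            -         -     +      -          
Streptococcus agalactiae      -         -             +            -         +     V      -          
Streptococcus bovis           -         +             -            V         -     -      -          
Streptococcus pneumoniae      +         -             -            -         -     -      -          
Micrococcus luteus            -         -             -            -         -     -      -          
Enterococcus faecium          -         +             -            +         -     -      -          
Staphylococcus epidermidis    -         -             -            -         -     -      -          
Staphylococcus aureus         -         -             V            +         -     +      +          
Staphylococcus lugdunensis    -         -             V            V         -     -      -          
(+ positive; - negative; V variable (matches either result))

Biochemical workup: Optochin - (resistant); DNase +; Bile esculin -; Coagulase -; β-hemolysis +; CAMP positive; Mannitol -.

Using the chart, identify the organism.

DNase +: excludes 8 organisms — 3 left.
Mannitol -: excludes Staphylococcus aureus — 2 left.
CAMP +: excludes Streptococcus pyogenes — 1 left.
Coagulase -: the one remaining candidate is consistent.
β-hemolysis +: the one remaining candidate is consistent.
Bile esculin -: the one remaining candidate is consistent.
Optochin -: the one remaining candidate is consistent.

Streptococcus agalactiae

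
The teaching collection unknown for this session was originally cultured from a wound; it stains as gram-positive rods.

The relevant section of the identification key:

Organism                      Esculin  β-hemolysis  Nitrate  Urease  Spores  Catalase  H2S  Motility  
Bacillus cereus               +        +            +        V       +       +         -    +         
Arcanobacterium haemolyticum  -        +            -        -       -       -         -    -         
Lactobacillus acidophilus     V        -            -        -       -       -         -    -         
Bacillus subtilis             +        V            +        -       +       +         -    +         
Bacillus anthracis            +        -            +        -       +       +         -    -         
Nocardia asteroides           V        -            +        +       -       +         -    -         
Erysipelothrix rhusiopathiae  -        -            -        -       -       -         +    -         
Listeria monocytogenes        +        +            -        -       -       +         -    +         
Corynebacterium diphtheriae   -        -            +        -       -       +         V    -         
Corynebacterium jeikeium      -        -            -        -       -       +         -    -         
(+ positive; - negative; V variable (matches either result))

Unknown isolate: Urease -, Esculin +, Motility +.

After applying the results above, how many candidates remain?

3

Motility +: excludes 7 organisms — 3 left.
Esculin +: all 3 remaining candidates are consistent.
Urease -: all 3 remaining candidates are consistent.
Still consistent: Bacillus cereus, Bacillus subtilis, Listeria monocytogenes.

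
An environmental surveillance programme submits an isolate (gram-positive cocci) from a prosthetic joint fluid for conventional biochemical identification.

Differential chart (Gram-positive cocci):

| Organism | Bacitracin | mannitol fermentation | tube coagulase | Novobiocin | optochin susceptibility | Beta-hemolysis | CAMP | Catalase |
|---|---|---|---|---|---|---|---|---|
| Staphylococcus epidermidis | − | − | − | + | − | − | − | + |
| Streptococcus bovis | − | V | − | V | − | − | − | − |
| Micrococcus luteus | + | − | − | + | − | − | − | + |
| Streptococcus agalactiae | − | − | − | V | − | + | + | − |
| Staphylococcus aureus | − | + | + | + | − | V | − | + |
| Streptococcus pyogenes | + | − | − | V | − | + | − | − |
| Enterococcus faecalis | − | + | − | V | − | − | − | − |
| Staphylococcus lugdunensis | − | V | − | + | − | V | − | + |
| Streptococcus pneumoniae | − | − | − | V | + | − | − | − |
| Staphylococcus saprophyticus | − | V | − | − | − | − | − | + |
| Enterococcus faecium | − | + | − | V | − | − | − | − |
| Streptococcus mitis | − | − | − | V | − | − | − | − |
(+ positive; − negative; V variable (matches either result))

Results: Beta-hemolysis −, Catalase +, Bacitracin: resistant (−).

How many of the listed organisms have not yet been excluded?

4

Bacitracin −: excludes Micrococcus luteus, Streptococcus pyogenes — 10 left.
Catalase +: excludes 6 organisms — 4 left.
Beta-hemolysis −: all 4 remaining candidates are consistent.
Still consistent: Staphylococcus aureus, Staphylococcus epidermidis, Staphylococcus lugdunensis, Staphylococcus saprophyticus.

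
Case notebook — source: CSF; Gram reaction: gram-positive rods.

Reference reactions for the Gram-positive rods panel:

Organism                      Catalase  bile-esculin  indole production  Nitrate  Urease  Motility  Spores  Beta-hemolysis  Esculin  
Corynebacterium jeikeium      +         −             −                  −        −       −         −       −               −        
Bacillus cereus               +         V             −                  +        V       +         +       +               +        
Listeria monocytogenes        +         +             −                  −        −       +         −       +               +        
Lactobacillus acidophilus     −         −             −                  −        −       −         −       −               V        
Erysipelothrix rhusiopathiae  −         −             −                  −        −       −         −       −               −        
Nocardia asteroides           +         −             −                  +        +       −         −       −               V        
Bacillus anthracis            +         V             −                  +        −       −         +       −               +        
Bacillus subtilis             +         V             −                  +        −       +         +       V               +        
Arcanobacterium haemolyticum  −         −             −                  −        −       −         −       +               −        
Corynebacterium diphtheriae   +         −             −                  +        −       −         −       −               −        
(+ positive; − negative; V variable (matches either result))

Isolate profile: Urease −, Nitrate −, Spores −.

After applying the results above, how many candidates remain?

Spores −: excludes Bacillus cereus, Bacillus anthracis, Bacillus subtilis — 7 left.
Nitrate −: excludes Nocardia asteroides, Corynebacterium diphtheriae — 5 left.
Urease −: all 5 remaining candidates are consistent.
Still consistent: Arcanobacterium haemolyticum, Corynebacterium jeikeium, Erysipelothrix rhusiopathiae, Lactobacillus acidophilus, Listeria monocytogenes.

5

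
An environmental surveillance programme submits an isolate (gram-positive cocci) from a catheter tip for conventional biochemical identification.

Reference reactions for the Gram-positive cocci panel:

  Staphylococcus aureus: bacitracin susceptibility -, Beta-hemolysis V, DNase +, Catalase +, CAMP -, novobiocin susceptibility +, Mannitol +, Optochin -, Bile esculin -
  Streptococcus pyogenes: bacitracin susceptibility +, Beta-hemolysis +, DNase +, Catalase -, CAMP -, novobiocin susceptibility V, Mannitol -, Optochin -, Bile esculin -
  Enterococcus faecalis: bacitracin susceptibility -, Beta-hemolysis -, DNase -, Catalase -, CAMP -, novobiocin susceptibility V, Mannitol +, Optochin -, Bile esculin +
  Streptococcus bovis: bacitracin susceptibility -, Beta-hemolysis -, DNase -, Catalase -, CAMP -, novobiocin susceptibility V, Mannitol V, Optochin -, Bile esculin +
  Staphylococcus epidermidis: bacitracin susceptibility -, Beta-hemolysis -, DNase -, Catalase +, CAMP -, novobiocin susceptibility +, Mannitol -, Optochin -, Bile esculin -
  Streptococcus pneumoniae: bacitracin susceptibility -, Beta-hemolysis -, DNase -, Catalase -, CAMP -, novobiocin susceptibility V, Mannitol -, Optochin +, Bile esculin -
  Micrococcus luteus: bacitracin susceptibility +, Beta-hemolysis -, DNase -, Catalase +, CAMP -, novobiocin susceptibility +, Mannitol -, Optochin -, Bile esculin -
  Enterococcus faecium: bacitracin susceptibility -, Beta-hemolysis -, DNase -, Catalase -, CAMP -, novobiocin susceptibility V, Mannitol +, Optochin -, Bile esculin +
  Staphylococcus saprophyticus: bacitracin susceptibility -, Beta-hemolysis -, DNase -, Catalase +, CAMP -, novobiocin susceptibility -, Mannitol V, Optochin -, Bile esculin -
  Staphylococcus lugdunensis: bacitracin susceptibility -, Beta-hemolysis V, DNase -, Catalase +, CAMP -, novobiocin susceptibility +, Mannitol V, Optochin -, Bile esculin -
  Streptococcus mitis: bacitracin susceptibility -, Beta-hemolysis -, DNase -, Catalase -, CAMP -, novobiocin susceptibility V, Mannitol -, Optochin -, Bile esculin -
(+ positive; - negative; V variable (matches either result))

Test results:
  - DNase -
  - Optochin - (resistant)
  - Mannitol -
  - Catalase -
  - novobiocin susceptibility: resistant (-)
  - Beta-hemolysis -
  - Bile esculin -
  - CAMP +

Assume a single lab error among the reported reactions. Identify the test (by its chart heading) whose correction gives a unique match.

As reported, no row in the chart matches all 8 reactions.
Reversing Catalase → still no organism matches.
Reversing DNase → still no organism matches.
Reversing Bile esculin → still no organism matches.
Reversing CAMP (to -) → unique match: Streptococcus mitis.
Reversing Optochin → still no organism matches.
Reversing Beta-hemolysis → still no organism matches.
Reversing novobiocin susceptibility → still no organism matches.
Reversing Mannitol → still no organism matches.

CAMP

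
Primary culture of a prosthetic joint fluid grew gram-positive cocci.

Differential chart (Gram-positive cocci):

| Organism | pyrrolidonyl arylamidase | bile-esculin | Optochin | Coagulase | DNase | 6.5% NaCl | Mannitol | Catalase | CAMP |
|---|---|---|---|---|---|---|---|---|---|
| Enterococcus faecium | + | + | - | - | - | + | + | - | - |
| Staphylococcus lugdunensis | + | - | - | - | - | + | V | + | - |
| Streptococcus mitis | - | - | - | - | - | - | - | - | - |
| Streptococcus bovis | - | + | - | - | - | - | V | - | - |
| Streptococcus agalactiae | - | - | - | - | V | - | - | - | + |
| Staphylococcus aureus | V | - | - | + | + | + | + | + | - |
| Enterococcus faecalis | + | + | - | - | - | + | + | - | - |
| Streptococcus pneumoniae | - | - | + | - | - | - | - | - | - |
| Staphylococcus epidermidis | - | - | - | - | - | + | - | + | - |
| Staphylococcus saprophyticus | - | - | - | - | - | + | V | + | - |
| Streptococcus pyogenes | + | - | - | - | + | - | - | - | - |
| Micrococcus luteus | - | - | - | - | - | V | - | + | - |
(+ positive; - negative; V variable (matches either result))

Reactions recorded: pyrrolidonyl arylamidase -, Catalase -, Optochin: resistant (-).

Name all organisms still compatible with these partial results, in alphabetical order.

Catalase -: excludes 5 organisms — 7 left.
pyrrolidonyl arylamidase -: excludes Enterococcus faecium, Enterococcus faecalis, Streptococcus pyogenes — 4 left.
Optochin -: excludes Streptococcus pneumoniae — 3 left.

Streptococcus agalactiae, Streptococcus bovis, Streptococcus mitis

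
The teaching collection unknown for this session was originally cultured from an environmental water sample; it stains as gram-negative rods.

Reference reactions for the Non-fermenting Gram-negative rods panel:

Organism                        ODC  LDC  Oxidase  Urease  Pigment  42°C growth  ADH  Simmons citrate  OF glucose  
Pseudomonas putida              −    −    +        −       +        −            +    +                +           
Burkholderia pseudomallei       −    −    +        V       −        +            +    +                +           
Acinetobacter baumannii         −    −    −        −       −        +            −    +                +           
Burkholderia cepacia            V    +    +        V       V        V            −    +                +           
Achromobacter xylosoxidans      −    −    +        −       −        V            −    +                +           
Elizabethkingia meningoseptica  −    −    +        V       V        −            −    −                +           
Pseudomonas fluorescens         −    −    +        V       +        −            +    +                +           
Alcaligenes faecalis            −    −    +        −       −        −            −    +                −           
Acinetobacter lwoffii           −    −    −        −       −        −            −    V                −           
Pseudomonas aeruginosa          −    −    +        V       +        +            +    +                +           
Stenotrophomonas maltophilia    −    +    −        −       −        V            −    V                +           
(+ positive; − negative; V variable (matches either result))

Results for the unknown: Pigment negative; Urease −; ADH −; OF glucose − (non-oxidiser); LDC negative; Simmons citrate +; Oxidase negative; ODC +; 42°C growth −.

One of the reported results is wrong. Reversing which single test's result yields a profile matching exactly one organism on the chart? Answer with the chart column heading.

ODC

As reported, no row in the chart matches all 9 reactions.
Reversing Urease → still no organism matches.
Reversing Oxidase → still no organism matches.
Reversing Pigment → still no organism matches.
Reversing ADH → still no organism matches.
Reversing ODC (to −) → unique match: Acinetobacter lwoffii.
Reversing OF glucose → still no organism matches.
Reversing Simmons citrate → still no organism matches.
Reversing LDC → still no organism matches.
Reversing 42°C growth → still no organism matches.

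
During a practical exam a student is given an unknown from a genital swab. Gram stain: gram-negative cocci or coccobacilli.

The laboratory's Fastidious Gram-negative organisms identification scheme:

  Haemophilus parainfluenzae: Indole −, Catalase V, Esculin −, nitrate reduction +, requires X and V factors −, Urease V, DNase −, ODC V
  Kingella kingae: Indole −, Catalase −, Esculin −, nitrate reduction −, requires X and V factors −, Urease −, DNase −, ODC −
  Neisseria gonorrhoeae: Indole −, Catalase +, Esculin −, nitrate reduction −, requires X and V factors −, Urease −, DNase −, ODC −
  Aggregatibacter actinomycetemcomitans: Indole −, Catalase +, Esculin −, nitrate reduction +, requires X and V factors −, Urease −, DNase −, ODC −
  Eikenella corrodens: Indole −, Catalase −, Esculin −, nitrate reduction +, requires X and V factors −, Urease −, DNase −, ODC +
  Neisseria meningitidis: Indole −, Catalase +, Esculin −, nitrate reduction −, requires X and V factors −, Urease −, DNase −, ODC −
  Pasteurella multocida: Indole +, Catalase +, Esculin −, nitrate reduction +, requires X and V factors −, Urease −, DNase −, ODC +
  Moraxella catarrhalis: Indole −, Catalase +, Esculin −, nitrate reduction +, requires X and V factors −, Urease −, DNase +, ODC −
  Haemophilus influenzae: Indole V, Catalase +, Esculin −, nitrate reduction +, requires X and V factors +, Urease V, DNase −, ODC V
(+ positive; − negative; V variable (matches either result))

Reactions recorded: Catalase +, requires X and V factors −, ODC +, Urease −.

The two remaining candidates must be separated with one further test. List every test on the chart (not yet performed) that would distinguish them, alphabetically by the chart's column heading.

Indole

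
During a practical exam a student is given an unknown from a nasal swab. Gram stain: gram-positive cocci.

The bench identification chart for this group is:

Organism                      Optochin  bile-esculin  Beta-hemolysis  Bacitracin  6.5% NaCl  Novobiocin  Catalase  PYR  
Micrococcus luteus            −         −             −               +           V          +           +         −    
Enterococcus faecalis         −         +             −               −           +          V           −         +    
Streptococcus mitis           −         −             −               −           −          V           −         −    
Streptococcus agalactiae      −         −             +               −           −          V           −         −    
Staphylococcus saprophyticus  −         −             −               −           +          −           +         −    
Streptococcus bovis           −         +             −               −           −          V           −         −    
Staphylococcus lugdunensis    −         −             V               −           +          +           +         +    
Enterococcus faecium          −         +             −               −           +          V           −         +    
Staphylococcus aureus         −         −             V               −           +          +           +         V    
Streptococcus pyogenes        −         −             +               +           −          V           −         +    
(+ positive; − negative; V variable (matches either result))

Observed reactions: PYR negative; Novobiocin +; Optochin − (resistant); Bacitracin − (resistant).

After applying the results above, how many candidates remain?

Bacitracin −: excludes Micrococcus luteus, Streptococcus pyogenes — 8 left.
Optochin −: all 8 remaining candidates are consistent.
Novobiocin +: excludes Staphylococcus saprophyticus — 7 left.
PYR −: excludes Enterococcus faecalis, Staphylococcus lugdunensis, Enterococcus faecium — 4 left.
Still consistent: Staphylococcus aureus, Streptococcus agalactiae, Streptococcus bovis, Streptococcus mitis.

4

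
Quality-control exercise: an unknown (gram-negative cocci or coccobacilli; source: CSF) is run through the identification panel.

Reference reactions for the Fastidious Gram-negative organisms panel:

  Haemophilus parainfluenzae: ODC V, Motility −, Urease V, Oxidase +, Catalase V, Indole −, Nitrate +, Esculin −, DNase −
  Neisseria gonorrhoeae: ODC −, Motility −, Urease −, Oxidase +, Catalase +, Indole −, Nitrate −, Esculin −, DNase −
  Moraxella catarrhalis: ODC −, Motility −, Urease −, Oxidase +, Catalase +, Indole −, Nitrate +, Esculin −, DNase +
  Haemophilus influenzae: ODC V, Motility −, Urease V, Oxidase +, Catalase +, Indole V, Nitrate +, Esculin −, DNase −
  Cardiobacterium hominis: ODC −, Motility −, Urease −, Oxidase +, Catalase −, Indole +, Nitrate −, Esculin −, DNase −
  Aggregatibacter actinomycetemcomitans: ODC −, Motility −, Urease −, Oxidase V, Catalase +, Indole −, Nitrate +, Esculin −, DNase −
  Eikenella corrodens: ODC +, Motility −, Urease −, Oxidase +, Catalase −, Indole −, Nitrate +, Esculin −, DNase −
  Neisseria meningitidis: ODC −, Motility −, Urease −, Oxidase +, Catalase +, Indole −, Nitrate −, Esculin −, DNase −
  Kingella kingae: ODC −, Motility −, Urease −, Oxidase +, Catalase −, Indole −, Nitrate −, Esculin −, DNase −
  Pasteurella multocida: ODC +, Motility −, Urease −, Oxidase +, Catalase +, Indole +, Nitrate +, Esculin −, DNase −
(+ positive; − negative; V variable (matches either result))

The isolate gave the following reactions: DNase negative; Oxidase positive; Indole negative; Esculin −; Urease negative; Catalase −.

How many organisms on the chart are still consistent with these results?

3

DNase −: excludes Moraxella catarrhalis — 9 left.
Esculin −: all 9 remaining candidates are consistent.
Urease −: all 9 remaining candidates are consistent.
Oxidase +: all 9 remaining candidates are consistent.
Catalase −: excludes 5 organisms — 4 left.
Indole −: excludes Cardiobacterium hominis — 3 left.
Still consistent: Eikenella corrodens, Haemophilus parainfluenzae, Kingella kingae.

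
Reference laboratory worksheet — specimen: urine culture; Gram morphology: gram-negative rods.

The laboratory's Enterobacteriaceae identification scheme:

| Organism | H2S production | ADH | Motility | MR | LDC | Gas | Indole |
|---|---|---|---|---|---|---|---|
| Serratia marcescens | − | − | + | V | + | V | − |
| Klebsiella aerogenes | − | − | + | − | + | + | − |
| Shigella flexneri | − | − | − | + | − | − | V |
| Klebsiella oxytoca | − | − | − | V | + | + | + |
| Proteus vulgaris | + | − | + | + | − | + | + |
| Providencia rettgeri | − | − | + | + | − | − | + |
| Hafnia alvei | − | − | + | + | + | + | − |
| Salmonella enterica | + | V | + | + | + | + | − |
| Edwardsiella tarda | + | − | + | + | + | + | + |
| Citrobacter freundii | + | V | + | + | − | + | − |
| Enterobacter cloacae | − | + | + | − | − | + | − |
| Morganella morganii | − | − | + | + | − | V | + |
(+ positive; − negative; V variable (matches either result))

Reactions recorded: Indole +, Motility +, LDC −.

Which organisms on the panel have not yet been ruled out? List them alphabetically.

Motility +: excludes Shigella flexneri, Klebsiella oxytoca — 10 left.
Indole +: excludes 6 organisms — 4 left.
LDC −: excludes Edwardsiella tarda — 3 left.

Morganella morganii, Proteus vulgaris, Providencia rettgeri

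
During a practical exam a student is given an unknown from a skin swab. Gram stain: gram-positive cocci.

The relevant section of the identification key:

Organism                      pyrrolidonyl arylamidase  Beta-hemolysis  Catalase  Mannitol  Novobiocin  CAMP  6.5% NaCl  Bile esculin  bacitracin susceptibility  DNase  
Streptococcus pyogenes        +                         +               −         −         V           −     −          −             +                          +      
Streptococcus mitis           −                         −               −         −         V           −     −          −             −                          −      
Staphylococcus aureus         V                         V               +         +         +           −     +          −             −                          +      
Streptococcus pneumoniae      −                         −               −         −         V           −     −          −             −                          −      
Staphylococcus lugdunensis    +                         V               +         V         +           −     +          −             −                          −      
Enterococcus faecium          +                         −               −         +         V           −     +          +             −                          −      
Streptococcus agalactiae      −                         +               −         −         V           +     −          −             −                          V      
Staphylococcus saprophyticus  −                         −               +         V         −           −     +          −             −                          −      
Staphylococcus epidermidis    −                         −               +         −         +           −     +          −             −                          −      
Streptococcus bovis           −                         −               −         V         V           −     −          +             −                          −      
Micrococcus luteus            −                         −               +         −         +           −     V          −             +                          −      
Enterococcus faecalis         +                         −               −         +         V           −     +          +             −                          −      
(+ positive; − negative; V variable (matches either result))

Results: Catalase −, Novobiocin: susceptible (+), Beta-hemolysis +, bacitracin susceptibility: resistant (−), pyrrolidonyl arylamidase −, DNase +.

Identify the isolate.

Catalase −: excludes 5 organisms — 7 left.
bacitracin susceptibility −: excludes Streptococcus pyogenes — 6 left.
DNase +: excludes 5 organisms — 1 left.
pyrrolidonyl arylamidase −: the one remaining candidate is consistent.
Beta-hemolysis +: the one remaining candidate is consistent.
Novobiocin +: the one remaining candidate is consistent.

Streptococcus agalactiae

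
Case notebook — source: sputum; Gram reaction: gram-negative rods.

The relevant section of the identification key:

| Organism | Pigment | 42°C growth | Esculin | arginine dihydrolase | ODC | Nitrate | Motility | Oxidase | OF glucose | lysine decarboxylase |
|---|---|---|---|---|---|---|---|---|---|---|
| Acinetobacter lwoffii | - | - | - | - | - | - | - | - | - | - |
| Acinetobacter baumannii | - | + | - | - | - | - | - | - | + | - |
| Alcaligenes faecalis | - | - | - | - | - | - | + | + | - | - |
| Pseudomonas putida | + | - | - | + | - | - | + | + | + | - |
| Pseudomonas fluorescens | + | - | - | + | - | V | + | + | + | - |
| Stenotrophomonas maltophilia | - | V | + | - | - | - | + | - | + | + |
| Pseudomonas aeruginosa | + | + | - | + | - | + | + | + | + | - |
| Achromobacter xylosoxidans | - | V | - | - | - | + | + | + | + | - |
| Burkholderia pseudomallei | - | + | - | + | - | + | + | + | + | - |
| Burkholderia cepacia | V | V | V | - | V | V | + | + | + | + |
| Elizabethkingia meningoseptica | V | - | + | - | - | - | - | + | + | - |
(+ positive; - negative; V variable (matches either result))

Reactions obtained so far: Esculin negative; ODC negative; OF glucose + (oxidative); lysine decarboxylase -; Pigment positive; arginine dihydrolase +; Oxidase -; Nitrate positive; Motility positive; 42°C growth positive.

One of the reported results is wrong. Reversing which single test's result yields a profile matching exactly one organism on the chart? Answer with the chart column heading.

As reported, no row in the chart matches all 10 reactions.
Reversing arginine dihydrolase → still no organism matches.
Reversing OF glucose → still no organism matches.
Reversing Esculin → still no organism matches.
Reversing Pigment → still no organism matches.
Reversing ODC → still no organism matches.
Reversing Nitrate → still no organism matches.
Reversing Motility → still no organism matches.
Reversing 42°C growth → still no organism matches.
Reversing Oxidase (to +) → unique match: Pseudomonas aeruginosa.
Reversing lysine decarboxylase → still no organism matches.

Oxidase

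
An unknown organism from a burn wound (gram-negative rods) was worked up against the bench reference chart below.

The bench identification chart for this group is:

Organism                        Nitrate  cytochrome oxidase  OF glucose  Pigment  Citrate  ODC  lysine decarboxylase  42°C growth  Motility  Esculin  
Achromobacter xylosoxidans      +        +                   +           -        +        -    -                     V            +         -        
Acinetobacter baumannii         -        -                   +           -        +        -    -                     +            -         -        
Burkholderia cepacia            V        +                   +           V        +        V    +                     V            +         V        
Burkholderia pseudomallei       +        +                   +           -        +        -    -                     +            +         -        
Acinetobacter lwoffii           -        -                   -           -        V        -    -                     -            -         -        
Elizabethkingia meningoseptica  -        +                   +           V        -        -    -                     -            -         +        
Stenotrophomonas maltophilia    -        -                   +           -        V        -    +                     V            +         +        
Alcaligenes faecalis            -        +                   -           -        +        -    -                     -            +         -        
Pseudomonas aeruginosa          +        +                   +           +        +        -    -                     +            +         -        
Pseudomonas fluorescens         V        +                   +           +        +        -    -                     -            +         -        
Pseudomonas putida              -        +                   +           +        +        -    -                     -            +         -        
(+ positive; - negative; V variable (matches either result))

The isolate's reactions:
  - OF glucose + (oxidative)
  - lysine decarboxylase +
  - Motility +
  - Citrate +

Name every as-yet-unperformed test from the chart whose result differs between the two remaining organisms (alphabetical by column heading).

Motility +: excludes Acinetobacter baumannii, Acinetobacter lwoffii, Elizabethkingia meningoseptica — 8 left.
OF glucose +: excludes Alcaligenes faecalis — 7 left.
Citrate +: all 7 remaining candidates are consistent.
lysine decarboxylase +: excludes 5 organisms — 2 left.
Two candidates remain: Burkholderia cepacia and Stenotrophomonas maltophilia.
  Nitrate: V vs - — variable for at least one, does not separate.
  cytochrome oxidase: Burkholderia cepacia +, Stenotrophomonas maltophilia - — discriminates.
  Pigment: V vs - — variable for at least one, does not separate.
  ODC: V vs - — variable for at least one, does not separate.
  42°C growth: V vs V — variable for at least one, does not separate.
  Esculin: V vs + — variable for at least one, does not separate.

cytochrome oxidase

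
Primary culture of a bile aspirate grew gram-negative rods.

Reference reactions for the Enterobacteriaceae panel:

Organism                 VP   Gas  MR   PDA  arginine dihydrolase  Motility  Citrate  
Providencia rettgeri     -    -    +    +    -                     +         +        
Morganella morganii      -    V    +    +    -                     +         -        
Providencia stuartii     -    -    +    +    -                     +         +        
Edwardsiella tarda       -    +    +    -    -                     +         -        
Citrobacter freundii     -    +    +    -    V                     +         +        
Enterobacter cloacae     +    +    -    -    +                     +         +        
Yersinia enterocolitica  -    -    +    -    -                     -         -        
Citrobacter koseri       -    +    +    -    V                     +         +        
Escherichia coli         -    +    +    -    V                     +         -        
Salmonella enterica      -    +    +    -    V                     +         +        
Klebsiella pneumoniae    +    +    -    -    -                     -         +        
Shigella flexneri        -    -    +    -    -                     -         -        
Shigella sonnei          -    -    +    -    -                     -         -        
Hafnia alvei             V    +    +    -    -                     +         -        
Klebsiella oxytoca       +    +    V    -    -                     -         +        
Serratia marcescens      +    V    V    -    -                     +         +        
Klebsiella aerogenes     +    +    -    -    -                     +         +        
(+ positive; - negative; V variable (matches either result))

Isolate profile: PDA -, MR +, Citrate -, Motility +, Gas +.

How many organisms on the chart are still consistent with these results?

MR +: excludes Enterobacter cloacae, Klebsiella pneumoniae, Klebsiella aerogenes — 14 left.
Citrate -: excludes 7 organisms — 7 left.
Gas +: excludes Yersinia enterocolitica, Shigella flexneri, Shigella sonnei — 4 left.
Motility +: all 4 remaining candidates are consistent.
PDA -: excludes Morganella morganii — 3 left.
Still consistent: Edwardsiella tarda, Escherichia coli, Hafnia alvei.

3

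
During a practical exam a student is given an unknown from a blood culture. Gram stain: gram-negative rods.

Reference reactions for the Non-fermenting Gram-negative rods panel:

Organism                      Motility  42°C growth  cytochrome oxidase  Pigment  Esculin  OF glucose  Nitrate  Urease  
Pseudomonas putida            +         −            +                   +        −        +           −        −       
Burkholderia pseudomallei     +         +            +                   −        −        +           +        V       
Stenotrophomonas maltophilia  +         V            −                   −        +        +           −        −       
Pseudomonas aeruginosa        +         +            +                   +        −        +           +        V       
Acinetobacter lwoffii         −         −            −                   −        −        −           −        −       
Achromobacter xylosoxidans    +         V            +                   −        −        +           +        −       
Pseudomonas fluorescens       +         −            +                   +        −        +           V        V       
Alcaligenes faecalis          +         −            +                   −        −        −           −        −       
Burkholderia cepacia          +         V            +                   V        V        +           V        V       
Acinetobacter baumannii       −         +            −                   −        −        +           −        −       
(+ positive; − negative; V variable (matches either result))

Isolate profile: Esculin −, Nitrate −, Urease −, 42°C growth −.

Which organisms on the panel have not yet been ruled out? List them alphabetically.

42°C growth −: excludes Burkholderia pseudomallei, Pseudomonas aeruginosa, Acinetobacter baumannii — 7 left.
Urease −: all 7 remaining candidates are consistent.
Esculin −: excludes Stenotrophomonas maltophilia — 6 left.
Nitrate −: excludes Achromobacter xylosoxidans — 5 left.

Acinetobacter lwoffii, Alcaligenes faecalis, Burkholderia cepacia, Pseudomonas fluorescens, Pseudomonas putida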